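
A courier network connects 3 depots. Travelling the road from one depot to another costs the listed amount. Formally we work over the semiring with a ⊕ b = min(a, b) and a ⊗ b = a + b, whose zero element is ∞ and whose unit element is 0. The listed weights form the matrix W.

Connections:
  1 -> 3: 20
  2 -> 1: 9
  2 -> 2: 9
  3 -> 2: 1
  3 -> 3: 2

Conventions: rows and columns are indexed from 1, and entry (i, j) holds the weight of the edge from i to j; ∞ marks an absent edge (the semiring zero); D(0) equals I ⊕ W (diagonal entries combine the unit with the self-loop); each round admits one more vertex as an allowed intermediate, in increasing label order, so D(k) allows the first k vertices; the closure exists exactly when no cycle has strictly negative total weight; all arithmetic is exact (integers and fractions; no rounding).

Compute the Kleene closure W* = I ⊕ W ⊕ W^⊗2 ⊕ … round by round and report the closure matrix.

D(0):
  [0, ∞, 20]
  [9, 0, ∞]
  [∞, 1, 0]
D(1):
  [0, ∞, 20]
  [9, 0, 29]
  [∞, 1, 0]
D(2):
  [0, ∞, 20]
  [9, 0, 29]
  [10, 1, 0]
D(3):
  [0, 21, 20]
  [9, 0, 29]
  [10, 1, 0]
Answer: W* = [[0, 21, 20], [9, 0, 29], [10, 1, 0]]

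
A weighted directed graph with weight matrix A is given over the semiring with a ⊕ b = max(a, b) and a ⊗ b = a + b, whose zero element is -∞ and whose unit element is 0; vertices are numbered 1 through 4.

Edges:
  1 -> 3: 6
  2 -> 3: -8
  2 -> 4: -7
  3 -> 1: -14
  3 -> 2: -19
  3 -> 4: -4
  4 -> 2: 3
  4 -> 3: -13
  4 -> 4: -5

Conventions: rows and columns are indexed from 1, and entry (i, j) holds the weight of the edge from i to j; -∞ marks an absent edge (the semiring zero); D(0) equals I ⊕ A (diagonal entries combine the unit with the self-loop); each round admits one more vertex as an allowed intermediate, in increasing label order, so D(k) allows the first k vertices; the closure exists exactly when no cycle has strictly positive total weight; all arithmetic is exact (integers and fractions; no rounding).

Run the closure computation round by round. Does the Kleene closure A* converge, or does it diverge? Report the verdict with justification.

D(0):
  [0, -∞, 6, -∞]
  [-∞, 0, -8, -7]
  [-14, -19, 0, -4]
  [-∞, 3, -13, 0]
D(1):
  [0, -∞, 6, -∞]
  [-∞, 0, -8, -7]
  [-14, -19, 0, -4]
  [-∞, 3, -13, 0]
D(2):
  [0, -∞, 6, -∞]
  [-∞, 0, -8, -7]
  [-14, -19, 0, -4]
  [-∞, 3, -5, 0]
D(3):
  [0, -13, 6, 2]
  [-22, 0, -8, -7]
  [-14, -19, 0, -4]
  [-19, 3, -5, 0]
D(4):
  [0, 5, 6, 2]
  [-22, 0, -8, -7]
  [-14, -1, 0, -4]
  [-19, 3, -5, 0]
Key observation: every diagonal entry stays at the unit through all rounds, so no improving cycle exists.
Answer: CONVERGES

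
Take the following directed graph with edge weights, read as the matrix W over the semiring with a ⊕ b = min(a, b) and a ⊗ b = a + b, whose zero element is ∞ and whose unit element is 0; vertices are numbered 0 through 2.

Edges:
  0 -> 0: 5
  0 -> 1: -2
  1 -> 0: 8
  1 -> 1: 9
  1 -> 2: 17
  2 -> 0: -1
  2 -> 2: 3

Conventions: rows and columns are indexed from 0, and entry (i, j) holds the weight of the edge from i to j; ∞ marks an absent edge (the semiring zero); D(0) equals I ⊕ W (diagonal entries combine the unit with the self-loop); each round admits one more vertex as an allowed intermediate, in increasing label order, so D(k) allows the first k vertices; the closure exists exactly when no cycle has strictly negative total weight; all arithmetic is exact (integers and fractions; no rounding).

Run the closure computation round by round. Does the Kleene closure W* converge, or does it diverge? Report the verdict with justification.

D(0):
  [0, -2, ∞]
  [8, 0, 17]
  [-1, ∞, 0]
D(1):
  [0, -2, ∞]
  [8, 0, 17]
  [-1, -3, 0]
D(2):
  [0, -2, 15]
  [8, 0, 17]
  [-1, -3, 0]
D(3):
  [0, -2, 15]
  [8, 0, 17]
  [-1, -3, 0]
Key observation: every diagonal entry stays at the unit through all rounds, so no improving cycle exists.
Answer: CONVERGES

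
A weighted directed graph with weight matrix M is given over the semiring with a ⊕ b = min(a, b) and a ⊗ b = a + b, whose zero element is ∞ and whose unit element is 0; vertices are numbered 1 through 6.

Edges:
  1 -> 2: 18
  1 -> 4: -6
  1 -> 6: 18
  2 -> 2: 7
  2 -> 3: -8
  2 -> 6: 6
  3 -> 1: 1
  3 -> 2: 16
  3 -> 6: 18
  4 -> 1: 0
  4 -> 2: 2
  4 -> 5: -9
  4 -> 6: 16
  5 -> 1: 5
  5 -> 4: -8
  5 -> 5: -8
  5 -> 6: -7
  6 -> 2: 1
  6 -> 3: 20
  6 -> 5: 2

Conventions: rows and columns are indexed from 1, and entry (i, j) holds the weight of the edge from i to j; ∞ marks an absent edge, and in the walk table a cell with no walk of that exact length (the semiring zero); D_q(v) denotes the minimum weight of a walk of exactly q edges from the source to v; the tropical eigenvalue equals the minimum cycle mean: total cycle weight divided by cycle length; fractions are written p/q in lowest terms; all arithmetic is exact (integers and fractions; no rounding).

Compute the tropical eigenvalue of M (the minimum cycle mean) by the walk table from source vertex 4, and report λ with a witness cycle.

q=0: [∞, ∞, ∞, 0, ∞, ∞]
q=1: [0, 2, ∞, ∞, -9, 16]
q=2: [-4, 9, -6, -17, -17, -16]
q=3: [-17, -15, 1, -25, -26, -24]
q=4: [-25, -23, -23, -34, -34, -33]
q=5: [-34, -32, -31, -42, -43, -41]
q=6: [-42, -40, -40, -51, -51, -50]
Optimal cycle mean attained by: cycle 4->5->4, total (-9) + (-8), length 2.
Answer: λ = -17/2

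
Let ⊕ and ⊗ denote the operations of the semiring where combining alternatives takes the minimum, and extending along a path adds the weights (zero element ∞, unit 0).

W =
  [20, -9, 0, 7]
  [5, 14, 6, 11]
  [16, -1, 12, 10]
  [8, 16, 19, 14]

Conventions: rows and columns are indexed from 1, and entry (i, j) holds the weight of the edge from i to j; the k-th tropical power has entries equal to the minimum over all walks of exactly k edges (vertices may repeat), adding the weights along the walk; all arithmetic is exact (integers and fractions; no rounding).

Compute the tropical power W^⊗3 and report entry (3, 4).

W^⊗2:
  [-4, -1, -3, 2]
  [19, -4, 5, 12]
  [4, 7, 5, 10]
  [21, -1, 8, 15]
W^⊗3:
  [4, -13, -4, 3]
  [1, 4, 2, 7]
  [12, -5, 4, 11]
  [4, 7, 5, 10]
Key observation: the optimum is the walk 3->2->1->4, with weight (-1) + 5 + 7 = 11.
Optimal value attained by: walk 3->2->1->4.
Answer: (W^⊗3)[3][4] = 11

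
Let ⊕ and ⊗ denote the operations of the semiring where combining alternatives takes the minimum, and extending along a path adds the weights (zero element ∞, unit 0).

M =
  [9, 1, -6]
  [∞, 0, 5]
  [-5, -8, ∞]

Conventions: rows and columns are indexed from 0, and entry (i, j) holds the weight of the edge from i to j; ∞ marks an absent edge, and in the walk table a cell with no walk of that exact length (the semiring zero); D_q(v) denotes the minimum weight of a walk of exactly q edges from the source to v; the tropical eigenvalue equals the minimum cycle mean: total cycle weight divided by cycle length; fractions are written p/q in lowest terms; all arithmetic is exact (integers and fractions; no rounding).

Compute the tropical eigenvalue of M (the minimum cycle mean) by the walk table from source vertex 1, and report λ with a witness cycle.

q=0: [∞, 0, ∞]
q=1: [∞, 0, 5]
q=2: [0, -3, 5]
q=3: [0, -3, -6]
Optimal cycle mean attained by: cycle 0->2->0, total (-6) + (-5), length 2.
Answer: λ = -11/2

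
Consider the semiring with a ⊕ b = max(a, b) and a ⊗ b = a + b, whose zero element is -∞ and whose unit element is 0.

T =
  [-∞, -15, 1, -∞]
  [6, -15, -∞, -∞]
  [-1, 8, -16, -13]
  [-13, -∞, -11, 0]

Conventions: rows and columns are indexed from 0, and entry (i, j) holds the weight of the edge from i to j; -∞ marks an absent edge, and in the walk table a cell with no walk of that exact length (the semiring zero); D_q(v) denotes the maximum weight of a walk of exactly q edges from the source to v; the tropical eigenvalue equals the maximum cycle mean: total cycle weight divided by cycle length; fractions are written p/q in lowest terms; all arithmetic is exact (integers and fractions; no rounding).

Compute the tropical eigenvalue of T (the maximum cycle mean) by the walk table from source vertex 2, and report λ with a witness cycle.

q=0: [-∞, -∞, 0, -∞]
q=1: [-1, 8, -16, -13]
q=2: [14, -7, 0, -13]
q=3: [-1, 8, 15, -13]
q=4: [14, 23, 0, 2]
Optimal cycle mean attained by: cycle 0->2->1->0, total 1 + 8 + 6, length 3.
Answer: λ = 5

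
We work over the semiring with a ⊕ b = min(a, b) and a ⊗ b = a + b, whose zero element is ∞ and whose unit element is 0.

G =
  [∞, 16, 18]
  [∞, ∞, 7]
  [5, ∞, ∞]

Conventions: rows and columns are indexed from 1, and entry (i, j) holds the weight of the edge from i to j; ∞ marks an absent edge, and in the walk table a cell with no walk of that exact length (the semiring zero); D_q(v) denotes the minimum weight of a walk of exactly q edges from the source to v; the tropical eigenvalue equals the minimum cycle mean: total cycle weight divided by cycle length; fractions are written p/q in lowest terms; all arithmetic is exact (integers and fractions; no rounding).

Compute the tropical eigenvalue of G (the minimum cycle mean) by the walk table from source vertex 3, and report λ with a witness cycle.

q=0: [∞, ∞, 0]
q=1: [5, ∞, ∞]
q=2: [∞, 21, 23]
q=3: [28, ∞, 28]
Optimal cycle mean attained by: cycle 1->2->3->1, total 16 + 7 + 5, length 3.
Answer: λ = 28/3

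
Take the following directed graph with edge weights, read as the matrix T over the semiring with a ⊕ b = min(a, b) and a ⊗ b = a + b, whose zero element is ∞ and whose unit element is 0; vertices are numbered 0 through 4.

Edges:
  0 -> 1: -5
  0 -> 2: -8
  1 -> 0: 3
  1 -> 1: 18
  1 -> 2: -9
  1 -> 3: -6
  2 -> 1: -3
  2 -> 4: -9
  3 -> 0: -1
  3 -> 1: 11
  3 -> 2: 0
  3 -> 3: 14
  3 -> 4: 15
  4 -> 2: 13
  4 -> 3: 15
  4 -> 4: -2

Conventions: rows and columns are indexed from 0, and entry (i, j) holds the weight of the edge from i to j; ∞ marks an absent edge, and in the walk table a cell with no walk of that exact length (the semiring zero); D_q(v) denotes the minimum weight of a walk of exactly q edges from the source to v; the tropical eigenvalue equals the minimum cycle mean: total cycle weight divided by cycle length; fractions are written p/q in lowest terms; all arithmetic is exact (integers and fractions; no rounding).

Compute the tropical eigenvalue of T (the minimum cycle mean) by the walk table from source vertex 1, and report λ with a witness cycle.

q=0: [∞, 0, ∞, ∞, ∞]
q=1: [3, 18, -9, -6, ∞]
q=2: [-7, -12, -6, 8, -18]
q=3: [-9, -12, -21, -18, -20]
q=4: [-19, -24, -21, -18, -30]
q=5: [-21, -24, -33, -30, -32]
Optimal cycle mean attained by: cycle 1->2->1, total (-9) + (-3), length 2.
Answer: λ = -6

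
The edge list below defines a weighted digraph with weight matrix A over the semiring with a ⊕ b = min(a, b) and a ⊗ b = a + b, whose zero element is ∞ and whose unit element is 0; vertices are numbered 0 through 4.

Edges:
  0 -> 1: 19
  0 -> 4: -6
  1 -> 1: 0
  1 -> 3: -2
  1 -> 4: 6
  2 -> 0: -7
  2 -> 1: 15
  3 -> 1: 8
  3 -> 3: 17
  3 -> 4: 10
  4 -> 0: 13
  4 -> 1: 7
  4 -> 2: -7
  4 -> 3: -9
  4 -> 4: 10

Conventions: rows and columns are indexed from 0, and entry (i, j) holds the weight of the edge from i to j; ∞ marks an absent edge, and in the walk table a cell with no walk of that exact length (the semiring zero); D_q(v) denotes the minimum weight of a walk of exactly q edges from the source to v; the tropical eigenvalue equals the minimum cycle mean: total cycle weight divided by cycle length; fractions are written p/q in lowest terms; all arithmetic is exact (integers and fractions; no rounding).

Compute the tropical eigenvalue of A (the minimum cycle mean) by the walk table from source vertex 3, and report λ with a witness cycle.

q=0: [∞, ∞, ∞, 0, ∞]
q=1: [∞, 8, ∞, 17, 10]
q=2: [23, 8, 3, 1, 14]
q=3: [-4, 8, 7, 5, 11]
q=4: [0, 8, 4, 2, -10]
q=5: [-3, -3, -17, -19, -6]
Optimal cycle mean attained by: cycle 0->4->2->0, total (-6) + (-7) + (-7), length 3.
Answer: λ = -20/3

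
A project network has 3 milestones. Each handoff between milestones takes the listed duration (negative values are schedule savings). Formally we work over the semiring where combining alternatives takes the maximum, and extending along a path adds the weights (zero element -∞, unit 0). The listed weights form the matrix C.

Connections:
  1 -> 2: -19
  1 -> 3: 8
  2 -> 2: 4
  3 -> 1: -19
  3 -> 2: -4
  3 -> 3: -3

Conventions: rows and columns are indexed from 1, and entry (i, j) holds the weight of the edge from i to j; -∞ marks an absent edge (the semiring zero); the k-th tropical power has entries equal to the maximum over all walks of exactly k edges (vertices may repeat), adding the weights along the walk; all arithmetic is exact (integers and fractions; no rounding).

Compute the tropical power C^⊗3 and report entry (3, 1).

C^⊗2:
  [-11, 4, 5]
  [-∞, 8, -∞]
  [-22, 0, -6]
C^⊗3:
  [-14, 8, 2]
  [-∞, 12, -∞]
  [-25, 4, -9]
Key observation: the optimum is the walk 3->3->3->1, with weight (-3) + (-3) + (-19) = -25.
Optimal value attained by: walk 3->3->3->1.
Answer: (C^⊗3)[3][1] = -25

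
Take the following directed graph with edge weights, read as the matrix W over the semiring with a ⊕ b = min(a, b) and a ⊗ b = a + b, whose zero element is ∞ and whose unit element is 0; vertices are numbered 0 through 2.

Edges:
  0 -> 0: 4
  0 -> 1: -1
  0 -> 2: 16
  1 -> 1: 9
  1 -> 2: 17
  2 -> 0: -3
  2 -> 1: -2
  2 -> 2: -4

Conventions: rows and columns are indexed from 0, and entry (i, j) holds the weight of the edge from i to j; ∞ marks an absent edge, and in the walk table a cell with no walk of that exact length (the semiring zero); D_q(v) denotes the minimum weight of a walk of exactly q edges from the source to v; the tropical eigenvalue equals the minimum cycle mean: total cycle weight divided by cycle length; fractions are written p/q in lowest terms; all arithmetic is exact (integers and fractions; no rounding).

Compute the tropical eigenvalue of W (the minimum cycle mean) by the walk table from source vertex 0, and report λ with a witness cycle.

q=0: [0, ∞, ∞]
q=1: [4, -1, 16]
q=2: [8, 3, 12]
q=3: [9, 7, 8]
Optimal cycle mean attained by: cycle 2->2, total (-4), length 1.
Answer: λ = -4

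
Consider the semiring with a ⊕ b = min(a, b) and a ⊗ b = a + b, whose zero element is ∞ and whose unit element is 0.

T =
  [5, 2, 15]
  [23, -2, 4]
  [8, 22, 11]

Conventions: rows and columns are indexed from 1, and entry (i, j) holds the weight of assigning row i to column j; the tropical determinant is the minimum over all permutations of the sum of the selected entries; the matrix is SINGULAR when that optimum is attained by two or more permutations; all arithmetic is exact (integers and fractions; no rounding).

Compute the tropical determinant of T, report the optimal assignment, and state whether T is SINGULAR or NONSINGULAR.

σ = (1, 2, 3): 5 + (-2) + 11 = 14
σ = (1, 3, 2): 5 + 4 + 22 = 31
σ = (2, 1, 3): 2 + 23 + 11 = 36
σ = (2, 3, 1): 2 + 4 + 8 = 14
σ = (3, 1, 2): 15 + 23 + 22 = 60
σ = (3, 2, 1): 15 + (-2) + 8 = 21
Optimal value attained by: σ = (1, 2, 3).
Answer: det⊕(T) = 14; verdict: SINGULAR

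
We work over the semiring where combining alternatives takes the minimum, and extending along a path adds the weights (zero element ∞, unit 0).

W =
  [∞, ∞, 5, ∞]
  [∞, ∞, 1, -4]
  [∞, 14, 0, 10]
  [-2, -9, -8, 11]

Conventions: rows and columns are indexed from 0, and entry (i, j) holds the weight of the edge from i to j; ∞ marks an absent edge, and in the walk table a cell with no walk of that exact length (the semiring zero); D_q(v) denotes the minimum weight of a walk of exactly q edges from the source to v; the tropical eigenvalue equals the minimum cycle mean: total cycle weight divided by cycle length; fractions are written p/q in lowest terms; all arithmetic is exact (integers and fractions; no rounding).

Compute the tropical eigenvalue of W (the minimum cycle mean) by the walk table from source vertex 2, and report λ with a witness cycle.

q=0: [∞, ∞, 0, ∞]
q=1: [∞, 14, 0, 10]
q=2: [8, 1, 0, 10]
q=3: [8, 1, 0, -3]
q=4: [-5, -12, -11, -3]
Optimal cycle mean attained by: cycle 1->3->1, total (-4) + (-9), length 2.
Answer: λ = -13/2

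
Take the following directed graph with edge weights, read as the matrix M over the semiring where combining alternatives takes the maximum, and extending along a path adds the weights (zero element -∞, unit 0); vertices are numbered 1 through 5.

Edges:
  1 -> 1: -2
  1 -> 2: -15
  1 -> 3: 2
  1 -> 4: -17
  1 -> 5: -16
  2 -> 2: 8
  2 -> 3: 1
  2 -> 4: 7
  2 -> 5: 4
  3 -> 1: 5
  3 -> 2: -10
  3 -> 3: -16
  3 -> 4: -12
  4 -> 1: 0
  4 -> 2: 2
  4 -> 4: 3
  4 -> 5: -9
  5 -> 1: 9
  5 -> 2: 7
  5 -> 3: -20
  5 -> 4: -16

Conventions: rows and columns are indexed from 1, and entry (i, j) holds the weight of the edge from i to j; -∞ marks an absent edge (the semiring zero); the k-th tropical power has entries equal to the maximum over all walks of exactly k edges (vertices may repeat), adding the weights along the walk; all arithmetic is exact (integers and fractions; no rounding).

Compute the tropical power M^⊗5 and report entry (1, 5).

M^⊗2:
  [7, -7, 0, -8, -11]
  [13, 16, 9, 15, 12]
  [3, -2, 7, -3, -6]
  [3, 10, 3, 9, 6]
  [7, 15, 11, 14, 11]
M^⊗3:
  [5, 1, 9, 0, -3]
  [21, 24, 17, 23, 20]
  [12, 6, 5, 5, 2]
  [15, 18, 11, 17, 14]
  [20, 23, 16, 22, 19]
M^⊗4:
  [14, 9, 7, 8, 5]
  [29, 32, 25, 31, 28]
  [11, 14, 14, 13, 10]
  [23, 26, 19, 25, 22]
  [28, 31, 24, 30, 27]
M^⊗5:
  [14, 17, 16, 16, 13]
  [37, 40, 33, 39, 36]
  [19, 22, 15, 21, 18]
  [31, 34, 27, 33, 30]
  [36, 39, 32, 38, 35]
Key observation: the optimum is the walk 1->2->2->2->2->5, with weight (-15) + 8 + 8 + 8 + 4 = 13.
Optimal value attained by: walk 1->2->2->2->2->5.
Answer: (M^⊗5)[1][5] = 13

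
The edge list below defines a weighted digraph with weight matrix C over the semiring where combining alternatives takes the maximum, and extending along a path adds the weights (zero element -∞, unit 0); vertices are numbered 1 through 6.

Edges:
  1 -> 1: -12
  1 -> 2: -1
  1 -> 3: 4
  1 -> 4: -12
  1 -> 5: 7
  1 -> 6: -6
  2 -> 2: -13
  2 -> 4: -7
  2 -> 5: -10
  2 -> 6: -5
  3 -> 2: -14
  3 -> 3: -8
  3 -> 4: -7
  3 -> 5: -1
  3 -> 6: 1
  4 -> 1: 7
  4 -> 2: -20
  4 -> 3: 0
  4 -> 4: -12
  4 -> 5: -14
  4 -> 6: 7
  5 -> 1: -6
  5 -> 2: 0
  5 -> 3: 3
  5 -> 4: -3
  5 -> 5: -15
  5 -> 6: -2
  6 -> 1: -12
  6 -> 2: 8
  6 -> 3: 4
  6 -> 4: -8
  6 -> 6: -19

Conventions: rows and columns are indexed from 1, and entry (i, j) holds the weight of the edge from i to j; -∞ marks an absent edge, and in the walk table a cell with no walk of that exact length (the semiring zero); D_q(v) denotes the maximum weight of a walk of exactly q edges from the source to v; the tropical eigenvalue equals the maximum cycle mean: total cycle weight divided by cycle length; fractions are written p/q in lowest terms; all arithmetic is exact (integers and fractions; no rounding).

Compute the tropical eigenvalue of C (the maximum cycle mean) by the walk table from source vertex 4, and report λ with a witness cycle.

q=0: [-∞, -∞, -∞, 0, -∞, -∞]
q=1: [7, -20, 0, -12, -14, 7]
q=2: [-5, 15, 11, -1, 14, 1]
q=3: [8, 14, 17, 11, 10, 12]
q=4: [18, 20, 16, 10, 16, 18]
q=5: [17, 26, 22, 13, 25, 17]
q=6: [20, 25, 28, 22, 24, 23]
Optimal cycle mean attained by: cycle 1->5->4->1, total 7 + (-3) + 7, length 3.
Answer: λ = 11/3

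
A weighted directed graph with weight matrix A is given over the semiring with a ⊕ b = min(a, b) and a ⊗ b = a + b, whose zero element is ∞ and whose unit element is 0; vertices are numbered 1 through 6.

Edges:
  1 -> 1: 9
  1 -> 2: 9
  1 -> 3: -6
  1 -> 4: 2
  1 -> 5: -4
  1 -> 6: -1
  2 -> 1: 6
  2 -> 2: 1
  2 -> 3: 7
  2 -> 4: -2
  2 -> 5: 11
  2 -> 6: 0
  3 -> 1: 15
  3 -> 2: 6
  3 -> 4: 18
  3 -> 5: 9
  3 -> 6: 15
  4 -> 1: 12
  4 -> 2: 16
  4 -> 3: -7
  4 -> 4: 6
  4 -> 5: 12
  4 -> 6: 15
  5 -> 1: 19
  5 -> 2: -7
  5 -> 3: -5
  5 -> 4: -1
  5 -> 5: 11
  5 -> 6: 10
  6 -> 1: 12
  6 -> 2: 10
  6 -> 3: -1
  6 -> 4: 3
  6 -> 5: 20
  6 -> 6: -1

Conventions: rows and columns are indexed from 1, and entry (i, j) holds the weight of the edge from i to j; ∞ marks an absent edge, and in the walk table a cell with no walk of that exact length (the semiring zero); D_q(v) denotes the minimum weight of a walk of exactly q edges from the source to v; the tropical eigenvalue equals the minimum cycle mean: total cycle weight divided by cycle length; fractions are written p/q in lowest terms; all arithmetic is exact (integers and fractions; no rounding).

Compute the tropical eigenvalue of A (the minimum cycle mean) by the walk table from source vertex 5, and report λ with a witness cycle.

q=0: [∞, ∞, ∞, ∞, 0, ∞]
q=1: [19, -7, -5, -1, 11, 10]
q=2: [-1, -6, -8, -9, 4, -7]
q=3: [0, -5, -16, -8, -5, -8]
q=4: [-1, -12, -15, -7, -7, -9]
q=5: [-6, -14, -14, -14, -6, -12]
q=6: [-8, -13, -21, -16, -10, -14]
Optimal cycle mean attained by: cycle 2->4->3->5->2, total (-2) + (-7) + 9 + (-7), length 4.
Answer: λ = -7/4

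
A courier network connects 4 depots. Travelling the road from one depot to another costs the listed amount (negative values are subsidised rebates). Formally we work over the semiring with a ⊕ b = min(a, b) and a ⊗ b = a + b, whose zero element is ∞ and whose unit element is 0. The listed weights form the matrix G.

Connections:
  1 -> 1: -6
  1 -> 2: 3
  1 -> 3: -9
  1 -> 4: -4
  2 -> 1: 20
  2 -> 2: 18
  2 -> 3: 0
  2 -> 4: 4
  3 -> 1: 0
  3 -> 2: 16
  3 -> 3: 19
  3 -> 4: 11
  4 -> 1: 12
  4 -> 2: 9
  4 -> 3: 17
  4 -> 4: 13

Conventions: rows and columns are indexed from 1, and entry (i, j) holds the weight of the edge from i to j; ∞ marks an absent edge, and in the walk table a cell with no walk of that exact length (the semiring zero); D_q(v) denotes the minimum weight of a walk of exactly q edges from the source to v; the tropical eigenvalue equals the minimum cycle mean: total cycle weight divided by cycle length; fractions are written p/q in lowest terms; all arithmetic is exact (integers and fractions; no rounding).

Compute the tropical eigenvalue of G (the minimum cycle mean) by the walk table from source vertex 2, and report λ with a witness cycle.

q=0: [∞, 0, ∞, ∞]
q=1: [20, 18, 0, 4]
q=2: [0, 13, 11, 11]
q=3: [-6, 3, -9, -4]
q=4: [-12, -3, -15, -10]
Optimal cycle mean attained by: cycle 1->1, total (-6), length 1.
Answer: λ = -6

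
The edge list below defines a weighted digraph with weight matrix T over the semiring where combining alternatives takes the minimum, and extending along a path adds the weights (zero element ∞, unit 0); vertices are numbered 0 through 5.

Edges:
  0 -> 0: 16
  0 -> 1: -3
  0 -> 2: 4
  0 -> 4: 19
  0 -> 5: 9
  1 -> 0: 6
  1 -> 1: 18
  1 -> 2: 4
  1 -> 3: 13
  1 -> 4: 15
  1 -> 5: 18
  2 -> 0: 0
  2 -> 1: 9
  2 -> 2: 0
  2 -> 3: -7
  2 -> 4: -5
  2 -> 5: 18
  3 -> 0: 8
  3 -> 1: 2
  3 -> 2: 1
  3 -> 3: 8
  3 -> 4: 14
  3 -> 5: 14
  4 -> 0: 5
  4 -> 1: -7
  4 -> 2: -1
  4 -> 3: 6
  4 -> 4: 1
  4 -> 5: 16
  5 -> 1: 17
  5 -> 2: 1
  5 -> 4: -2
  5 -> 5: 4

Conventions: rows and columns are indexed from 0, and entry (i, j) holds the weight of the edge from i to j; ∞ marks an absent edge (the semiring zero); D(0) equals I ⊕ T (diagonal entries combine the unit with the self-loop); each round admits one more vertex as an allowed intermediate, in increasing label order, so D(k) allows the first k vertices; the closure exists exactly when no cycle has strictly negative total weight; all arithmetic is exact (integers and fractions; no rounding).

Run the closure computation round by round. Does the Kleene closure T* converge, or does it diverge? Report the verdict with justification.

D(0):
  [0, -3, 4, ∞, 19, 9]
  [6, 0, 4, 13, 15, 18]
  [0, 9, 0, -7, -5, 18]
  [8, 2, 1, 0, 14, 14]
  [5, -7, -1, 6, 0, 16]
  [∞, 17, 1, ∞, -2, 0]
D(1):
  [0, -3, 4, ∞, 19, 9]
  [6, 0, 4, 13, 15, 15]
  [0, -3, 0, -7, -5, 9]
  [8, 2, 1, 0, 14, 14]
  [5, -7, -1, 6, 0, 14]
  [∞, 17, 1, ∞, -2, 0]
D(2):
  [0, -3, 1, 10, 12, 9]
  [6, 0, 4, 13, 15, 15]
  [0, -3, 0, -7, -5, 9]
  [8, 2, 1, 0, 14, 14]
  [-1, -7, -3, 6, 0, 8]
  [23, 17, 1, 30, -2, 0]
Detection: at round 3, diagonal entry (3, 3) turns strictly negative.
Key observation: the cycle 3->1->2->3 has total weight 2 + 4 + (-7), which is strictly negative.
Answer: DIVERGES — negative cycle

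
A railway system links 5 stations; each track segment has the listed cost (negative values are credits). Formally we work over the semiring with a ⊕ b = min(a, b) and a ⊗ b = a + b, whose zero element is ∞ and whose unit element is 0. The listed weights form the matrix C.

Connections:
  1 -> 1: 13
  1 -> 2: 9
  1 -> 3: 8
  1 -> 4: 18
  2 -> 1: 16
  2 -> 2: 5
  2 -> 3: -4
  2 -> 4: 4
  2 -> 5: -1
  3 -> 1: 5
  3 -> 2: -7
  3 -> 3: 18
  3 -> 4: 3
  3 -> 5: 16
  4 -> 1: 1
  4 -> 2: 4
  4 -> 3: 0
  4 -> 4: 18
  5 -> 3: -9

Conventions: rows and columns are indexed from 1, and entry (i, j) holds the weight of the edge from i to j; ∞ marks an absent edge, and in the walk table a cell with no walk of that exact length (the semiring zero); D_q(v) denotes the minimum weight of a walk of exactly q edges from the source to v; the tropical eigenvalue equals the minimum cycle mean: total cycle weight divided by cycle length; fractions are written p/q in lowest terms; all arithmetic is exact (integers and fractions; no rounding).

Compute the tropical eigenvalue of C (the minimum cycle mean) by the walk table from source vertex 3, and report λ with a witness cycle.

q=0: [∞, ∞, 0, ∞, ∞]
q=1: [5, -7, 18, 3, 16]
q=2: [4, -2, -11, -3, -8]
q=3: [-6, -18, -17, -8, -3]
q=4: [-12, -24, -22, -14, -19]
q=5: [-17, -29, -28, -20, -25]
Optimal cycle mean attained by: cycle 2->5->3->2, total (-1) + (-9) + (-7), length 3.
Answer: λ = -17/3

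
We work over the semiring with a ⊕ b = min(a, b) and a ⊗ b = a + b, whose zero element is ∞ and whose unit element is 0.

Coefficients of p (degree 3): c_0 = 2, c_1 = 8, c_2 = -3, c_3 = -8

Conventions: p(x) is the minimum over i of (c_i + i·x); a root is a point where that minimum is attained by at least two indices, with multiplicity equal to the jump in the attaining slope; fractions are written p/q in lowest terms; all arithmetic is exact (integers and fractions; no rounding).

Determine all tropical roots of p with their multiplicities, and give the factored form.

hull edge (i=0, c=2) to (i=3, c=-8): slope -10/3, span 3
Factored form: p(x) = -8 ⊗ (x ⊕ 10/3) ⊗ (x ⊕ 10/3) ⊗ (x ⊕ 10/3)
Answer: roots = 10/3 (mult 3)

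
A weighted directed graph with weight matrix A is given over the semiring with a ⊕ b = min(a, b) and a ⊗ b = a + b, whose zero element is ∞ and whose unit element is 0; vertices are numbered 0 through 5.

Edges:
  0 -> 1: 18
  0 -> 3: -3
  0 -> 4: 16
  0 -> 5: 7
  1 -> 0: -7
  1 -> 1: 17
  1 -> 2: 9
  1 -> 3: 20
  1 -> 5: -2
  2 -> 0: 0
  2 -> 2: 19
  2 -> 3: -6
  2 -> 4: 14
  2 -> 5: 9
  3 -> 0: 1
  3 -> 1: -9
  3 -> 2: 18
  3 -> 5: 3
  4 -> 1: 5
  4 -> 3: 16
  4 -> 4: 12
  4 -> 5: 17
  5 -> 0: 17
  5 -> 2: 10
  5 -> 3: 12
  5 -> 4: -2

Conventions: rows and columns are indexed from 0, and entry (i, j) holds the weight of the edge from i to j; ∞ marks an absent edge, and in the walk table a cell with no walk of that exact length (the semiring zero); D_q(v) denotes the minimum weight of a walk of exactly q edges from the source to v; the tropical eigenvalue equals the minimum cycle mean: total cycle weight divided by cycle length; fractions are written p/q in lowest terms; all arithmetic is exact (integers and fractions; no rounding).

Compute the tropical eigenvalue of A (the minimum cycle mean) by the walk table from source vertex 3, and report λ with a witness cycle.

q=0: [∞, ∞, ∞, 0, ∞, ∞]
q=1: [1, -9, 18, ∞, ∞, 3]
q=2: [-16, 8, 0, -2, 1, -11]
q=3: [-1, -11, -1, -19, -13, -9]
q=4: [-18, -28, -2, -7, -11, -16]
q=5: [-35, -16, -19, -21, -18, -30]
q=6: [-23, -30, -20, -38, -32, -28]
Optimal cycle mean attained by: cycle 0->3->1->0, total (-3) + (-9) + (-7), length 3.
Answer: λ = -19/3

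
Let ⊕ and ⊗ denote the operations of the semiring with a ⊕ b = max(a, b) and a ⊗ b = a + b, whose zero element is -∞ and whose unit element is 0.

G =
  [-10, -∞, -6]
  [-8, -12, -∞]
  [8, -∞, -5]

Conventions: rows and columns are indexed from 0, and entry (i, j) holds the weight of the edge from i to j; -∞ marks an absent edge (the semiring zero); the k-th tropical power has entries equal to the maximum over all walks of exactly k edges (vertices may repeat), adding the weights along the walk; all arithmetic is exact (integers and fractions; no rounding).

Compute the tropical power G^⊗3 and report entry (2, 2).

G^⊗2:
  [2, -∞, -11]
  [-18, -24, -14]
  [3, -∞, 2]
G^⊗3:
  [-3, -∞, -4]
  [-6, -36, -19]
  [10, -∞, -3]
Key observation: the optimum is the walk 2->0->2->2, with weight 8 + (-6) + (-5) = -3.
Optimal value attained by: walk 2->0->2->2.
Answer: (G^⊗3)[2][2] = -3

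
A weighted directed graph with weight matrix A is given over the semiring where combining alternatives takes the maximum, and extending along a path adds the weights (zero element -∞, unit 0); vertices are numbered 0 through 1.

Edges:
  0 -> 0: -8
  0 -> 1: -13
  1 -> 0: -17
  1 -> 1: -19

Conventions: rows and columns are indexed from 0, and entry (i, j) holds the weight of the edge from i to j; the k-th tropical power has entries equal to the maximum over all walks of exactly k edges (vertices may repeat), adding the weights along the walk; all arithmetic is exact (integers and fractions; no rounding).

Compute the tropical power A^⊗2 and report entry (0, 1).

A^⊗2:
  [-16, -21]
  [-25, -30]
Key observation: the optimum is the walk 0->0->1, with weight (-8) + (-13) = -21.
Optimal value attained by: walk 0->0->1.
Answer: (A^⊗2)[0][1] = -21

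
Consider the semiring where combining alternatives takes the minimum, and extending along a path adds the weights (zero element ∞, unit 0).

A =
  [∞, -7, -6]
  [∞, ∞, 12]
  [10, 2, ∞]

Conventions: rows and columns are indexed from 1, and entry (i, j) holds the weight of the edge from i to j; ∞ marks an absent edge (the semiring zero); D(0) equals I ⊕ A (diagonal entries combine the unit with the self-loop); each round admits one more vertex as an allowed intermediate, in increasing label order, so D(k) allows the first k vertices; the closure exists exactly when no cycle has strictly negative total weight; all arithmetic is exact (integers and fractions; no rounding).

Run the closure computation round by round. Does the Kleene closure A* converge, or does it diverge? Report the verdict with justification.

D(0):
  [0, -7, -6]
  [∞, 0, 12]
  [10, 2, 0]
D(1):
  [0, -7, -6]
  [∞, 0, 12]
  [10, 2, 0]
D(2):
  [0, -7, -6]
  [∞, 0, 12]
  [10, 2, 0]
D(3):
  [0, -7, -6]
  [22, 0, 12]
  [10, 2, 0]
Key observation: every diagonal entry stays at the unit through all rounds, so no improving cycle exists.
Answer: CONVERGES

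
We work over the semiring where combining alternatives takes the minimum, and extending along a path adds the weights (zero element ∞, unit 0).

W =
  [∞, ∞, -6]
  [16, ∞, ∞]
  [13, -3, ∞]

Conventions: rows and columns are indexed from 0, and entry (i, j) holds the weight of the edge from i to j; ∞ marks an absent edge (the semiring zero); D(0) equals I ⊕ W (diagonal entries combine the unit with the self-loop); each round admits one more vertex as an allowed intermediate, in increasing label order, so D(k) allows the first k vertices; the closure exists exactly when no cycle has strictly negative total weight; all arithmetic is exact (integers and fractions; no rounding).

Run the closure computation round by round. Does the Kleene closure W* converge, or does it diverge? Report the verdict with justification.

D(0):
  [0, ∞, -6]
  [16, 0, ∞]
  [13, -3, 0]
D(1):
  [0, ∞, -6]
  [16, 0, 10]
  [13, -3, 0]
D(2):
  [0, ∞, -6]
  [16, 0, 10]
  [13, -3, 0]
D(3):
  [0, -9, -6]
  [16, 0, 10]
  [13, -3, 0]
Key observation: every diagonal entry stays at the unit through all rounds, so no improving cycle exists.
Answer: CONVERGES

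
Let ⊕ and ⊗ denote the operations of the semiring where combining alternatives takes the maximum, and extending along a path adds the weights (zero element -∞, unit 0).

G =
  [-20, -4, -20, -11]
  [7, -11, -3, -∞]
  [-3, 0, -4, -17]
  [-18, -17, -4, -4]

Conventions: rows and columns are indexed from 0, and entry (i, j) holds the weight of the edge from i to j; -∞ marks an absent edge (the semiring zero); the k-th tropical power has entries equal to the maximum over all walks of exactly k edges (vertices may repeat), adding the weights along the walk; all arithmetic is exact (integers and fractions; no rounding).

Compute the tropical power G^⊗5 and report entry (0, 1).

G^⊗2:
  [3, -15, -7, -15]
  [-4, 3, -7, -4]
  [7, -4, -3, -14]
  [-7, -4, -8, -8]
G^⊗3:
  [-8, -1, -11, -8]
  [10, -7, 0, -8]
  [3, 3, -7, -4]
  [3, -8, -7, -12]
G^⊗4:
  [6, -11, -4, -12]
  [0, 6, -4, -1]
  [10, -1, 0, -8]
  [-1, -1, -11, -8]
G^⊗5:
  [-4, 2, -8, -5]
  [13, -4, 3, -5]
  [6, 6, -4, -1]
  [6, -5, -4, -12]
Key observation: the optimum is the walk 0->1->0->1->0->1, with weight (-4) + 7 + (-4) + 7 + (-4) = 2.
Optimal value attained by: walk 0->1->0->1->0->1.
Answer: (G^⊗5)[0][1] = 2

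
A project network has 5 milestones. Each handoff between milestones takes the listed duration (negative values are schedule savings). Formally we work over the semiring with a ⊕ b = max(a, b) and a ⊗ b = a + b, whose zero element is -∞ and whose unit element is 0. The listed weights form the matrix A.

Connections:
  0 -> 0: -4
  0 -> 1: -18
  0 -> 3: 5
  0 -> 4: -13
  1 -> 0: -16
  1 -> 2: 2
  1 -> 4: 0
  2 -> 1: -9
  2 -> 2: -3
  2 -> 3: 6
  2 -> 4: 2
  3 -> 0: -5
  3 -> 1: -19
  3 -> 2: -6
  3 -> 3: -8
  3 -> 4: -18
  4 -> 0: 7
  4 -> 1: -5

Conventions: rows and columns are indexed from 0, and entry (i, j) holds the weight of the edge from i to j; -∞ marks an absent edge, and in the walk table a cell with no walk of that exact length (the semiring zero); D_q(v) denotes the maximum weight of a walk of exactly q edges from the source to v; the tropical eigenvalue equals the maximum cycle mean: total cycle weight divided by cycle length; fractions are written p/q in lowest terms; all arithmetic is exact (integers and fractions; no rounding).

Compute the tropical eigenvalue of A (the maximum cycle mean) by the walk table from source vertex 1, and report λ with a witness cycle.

q=0: [-∞, 0, -∞, -∞, -∞]
q=1: [-16, -∞, 2, -∞, 0]
q=2: [7, -5, -1, 8, 4]
q=3: [11, -1, 2, 12, 1]
q=4: [8, -4, 6, 16, 4]
q=5: [11, -1, 10, 13, 8]
Optimal cycle mean attained by: cycle 0->3->2->4->0, total 5 + (-6) + 2 + 7, length 4.
Answer: λ = 2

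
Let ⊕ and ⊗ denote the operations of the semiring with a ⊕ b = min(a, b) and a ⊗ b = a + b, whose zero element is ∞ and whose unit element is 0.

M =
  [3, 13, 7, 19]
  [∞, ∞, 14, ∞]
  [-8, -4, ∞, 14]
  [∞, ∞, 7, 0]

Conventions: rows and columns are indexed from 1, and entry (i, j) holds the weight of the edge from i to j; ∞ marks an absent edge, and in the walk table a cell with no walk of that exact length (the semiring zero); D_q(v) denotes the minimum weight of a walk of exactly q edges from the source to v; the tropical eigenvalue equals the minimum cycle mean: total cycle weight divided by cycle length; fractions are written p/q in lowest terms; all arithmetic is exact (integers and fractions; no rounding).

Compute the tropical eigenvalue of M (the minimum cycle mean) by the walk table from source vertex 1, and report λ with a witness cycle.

q=0: [0, ∞, ∞, ∞]
q=1: [3, 13, 7, 19]
q=2: [-1, 3, 10, 19]
q=3: [2, 6, 6, 18]
q=4: [-2, 2, 9, 18]
Optimal cycle mean attained by: cycle 1->3->1, total 7 + (-8), length 2.
Answer: λ = -1/2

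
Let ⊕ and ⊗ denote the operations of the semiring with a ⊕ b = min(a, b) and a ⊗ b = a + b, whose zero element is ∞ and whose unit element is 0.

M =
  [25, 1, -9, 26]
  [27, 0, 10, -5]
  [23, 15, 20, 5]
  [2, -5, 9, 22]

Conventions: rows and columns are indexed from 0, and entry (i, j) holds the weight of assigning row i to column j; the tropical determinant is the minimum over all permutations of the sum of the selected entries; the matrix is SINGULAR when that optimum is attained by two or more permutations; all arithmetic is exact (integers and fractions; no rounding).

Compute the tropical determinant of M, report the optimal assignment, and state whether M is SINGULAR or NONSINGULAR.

σ = (0, 1, 2, 3): 25 + 0 + 20 + 22 = 67
σ = (0, 1, 3, 2): 25 + 0 + 5 + 9 = 39
σ = (0, 2, 1, 3): 25 + 10 + 15 + 22 = 72
σ = (0, 2, 3, 1): 25 + 10 + 5 + (-5) = 35
σ = (0, 3, 1, 2): 25 + (-5) + 15 + 9 = 44
σ = (0, 3, 2, 1): 25 + (-5) + 20 + (-5) = 35
σ = (1, 0, 2, 3): 1 + 27 + 20 + 22 = 70
σ = (1, 0, 3, 2): 1 + 27 + 5 + 9 = 42
σ = (1, 2, 0, 3): 1 + 10 + 23 + 22 = 56
σ = (1, 2, 3, 0): 1 + 10 + 5 + 2 = 18
σ = (1, 3, 0, 2): 1 + (-5) + 23 + 9 = 28
σ = (1, 3, 2, 0): 1 + (-5) + 20 + 2 = 18
σ = (2, 0, 1, 3): (-9) + 27 + 15 + 22 = 55
σ = (2, 0, 3, 1): (-9) + 27 + 5 + (-5) = 18
σ = (2, 1, 0, 3): (-9) + 0 + 23 + 22 = 36
σ = (2, 1, 3, 0): (-9) + 0 + 5 + 2 = -2
σ = (2, 3, 0, 1): (-9) + (-5) + 23 + (-5) = 4
σ = (2, 3, 1, 0): (-9) + (-5) + 15 + 2 = 3
σ = (3, 0, 1, 2): 26 + 27 + 15 + 9 = 77
σ = (3, 0, 2, 1): 26 + 27 + 20 + (-5) = 68
σ = (3, 1, 0, 2): 26 + 0 + 23 + 9 = 58
σ = (3, 1, 2, 0): 26 + 0 + 20 + 2 = 48
σ = (3, 2, 0, 1): 26 + 10 + 23 + (-5) = 54
σ = (3, 2, 1, 0): 26 + 10 + 15 + 2 = 53
Optimal value attained by: σ = (2, 1, 3, 0).
Answer: det⊕(M) = -2; verdict: NONSINGULAR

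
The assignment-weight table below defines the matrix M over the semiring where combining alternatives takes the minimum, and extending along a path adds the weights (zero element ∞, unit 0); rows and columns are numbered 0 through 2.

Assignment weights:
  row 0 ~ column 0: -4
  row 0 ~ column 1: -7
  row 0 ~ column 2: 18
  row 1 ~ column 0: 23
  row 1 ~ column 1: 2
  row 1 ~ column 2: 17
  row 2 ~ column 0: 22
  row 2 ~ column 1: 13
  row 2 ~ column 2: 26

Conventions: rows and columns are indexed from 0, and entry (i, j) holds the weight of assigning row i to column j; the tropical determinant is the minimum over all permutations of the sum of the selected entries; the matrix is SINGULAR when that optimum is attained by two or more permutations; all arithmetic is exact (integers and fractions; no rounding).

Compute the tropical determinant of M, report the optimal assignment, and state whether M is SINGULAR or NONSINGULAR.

σ = (0, 1, 2): (-4) + 2 + 26 = 24
σ = (0, 2, 1): (-4) + 17 + 13 = 26
σ = (1, 0, 2): (-7) + 23 + 26 = 42
σ = (1, 2, 0): (-7) + 17 + 22 = 32
σ = (2, 0, 1): 18 + 23 + 13 = 54
σ = (2, 1, 0): 18 + 2 + 22 = 42
Optimal value attained by: σ = (0, 1, 2).
Answer: det⊕(M) = 24; verdict: NONSINGULAR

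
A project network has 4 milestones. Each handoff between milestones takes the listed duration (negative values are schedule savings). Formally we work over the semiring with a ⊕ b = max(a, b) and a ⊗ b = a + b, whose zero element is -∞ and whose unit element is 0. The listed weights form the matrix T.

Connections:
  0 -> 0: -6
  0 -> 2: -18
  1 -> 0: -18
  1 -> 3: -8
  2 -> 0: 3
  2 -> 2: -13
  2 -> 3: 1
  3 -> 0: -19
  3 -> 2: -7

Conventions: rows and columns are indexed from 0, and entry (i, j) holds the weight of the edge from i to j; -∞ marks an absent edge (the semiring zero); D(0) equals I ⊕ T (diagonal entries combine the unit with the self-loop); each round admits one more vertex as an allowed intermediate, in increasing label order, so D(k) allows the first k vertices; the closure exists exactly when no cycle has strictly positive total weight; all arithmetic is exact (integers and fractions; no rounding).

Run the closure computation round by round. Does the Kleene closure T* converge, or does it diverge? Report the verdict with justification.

D(0):
  [0, -∞, -18, -∞]
  [-18, 0, -∞, -8]
  [3, -∞, 0, 1]
  [-19, -∞, -7, 0]
D(1):
  [0, -∞, -18, -∞]
  [-18, 0, -36, -8]
  [3, -∞, 0, 1]
  [-19, -∞, -7, 0]
D(2):
  [0, -∞, -18, -∞]
  [-18, 0, -36, -8]
  [3, -∞, 0, 1]
  [-19, -∞, -7, 0]
D(3):
  [0, -∞, -18, -17]
  [-18, 0, -36, -8]
  [3, -∞, 0, 1]
  [-4, -∞, -7, 0]
D(4):
  [0, -∞, -18, -17]
  [-12, 0, -15, -8]
  [3, -∞, 0, 1]
  [-4, -∞, -7, 0]
Key observation: every diagonal entry stays at the unit through all rounds, so no improving cycle exists.
Answer: CONVERGES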